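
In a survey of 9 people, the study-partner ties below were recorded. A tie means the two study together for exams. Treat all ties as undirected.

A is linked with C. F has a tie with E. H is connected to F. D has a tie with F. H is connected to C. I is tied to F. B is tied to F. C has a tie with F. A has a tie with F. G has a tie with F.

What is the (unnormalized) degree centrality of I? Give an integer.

I is directly tied to F. That is 1 neighbor, so the degree of I is 1.

1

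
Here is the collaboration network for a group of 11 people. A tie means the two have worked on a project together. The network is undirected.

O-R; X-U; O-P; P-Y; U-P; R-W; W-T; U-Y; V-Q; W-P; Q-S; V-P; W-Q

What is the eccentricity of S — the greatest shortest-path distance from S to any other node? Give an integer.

Distances from S: O:4, P:3, Q:1, R:3, T:3, U:4, V:2, W:2, X:5, Y:4.
The largest is 5 (to X), so the eccentricity of S is 5.

5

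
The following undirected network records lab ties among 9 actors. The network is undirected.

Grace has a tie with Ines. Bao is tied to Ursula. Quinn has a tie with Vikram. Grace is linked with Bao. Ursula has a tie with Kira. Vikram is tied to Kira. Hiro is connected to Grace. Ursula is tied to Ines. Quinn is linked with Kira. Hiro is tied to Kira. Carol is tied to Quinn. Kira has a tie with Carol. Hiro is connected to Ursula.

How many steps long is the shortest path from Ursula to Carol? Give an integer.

One shortest route is Ursula – Kira – Carol, which uses 2 edges, and Ursula and Carol are not directly tied, so nothing shorter exists. So d(Ursula,Carol) = 2.

2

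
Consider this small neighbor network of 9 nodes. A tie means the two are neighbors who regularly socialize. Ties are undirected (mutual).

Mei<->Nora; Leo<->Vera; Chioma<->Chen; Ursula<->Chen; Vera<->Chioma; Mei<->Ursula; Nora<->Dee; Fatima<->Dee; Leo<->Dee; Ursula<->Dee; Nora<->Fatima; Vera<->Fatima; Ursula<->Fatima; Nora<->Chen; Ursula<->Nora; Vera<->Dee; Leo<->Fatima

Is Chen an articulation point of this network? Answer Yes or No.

Even without Chen, every remaining node can still reach every other (the residual graph is connected), so Chen is not a cut vertex.

No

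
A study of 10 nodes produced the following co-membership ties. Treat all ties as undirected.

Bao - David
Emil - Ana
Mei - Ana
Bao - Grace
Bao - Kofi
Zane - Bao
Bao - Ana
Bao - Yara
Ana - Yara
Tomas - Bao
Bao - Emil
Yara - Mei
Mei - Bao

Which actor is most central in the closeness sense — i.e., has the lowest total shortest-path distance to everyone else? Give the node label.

Bao

Farness (sum of distances to all others) for each node — Ana:14, Bao:9, David:17, Emil:16, Grace:17, Kofi:17, Mei:15, Tomas:17, Yara:15, Zane:17.
The smallest farness is 9, for Bao, so Bao has the highest closeness.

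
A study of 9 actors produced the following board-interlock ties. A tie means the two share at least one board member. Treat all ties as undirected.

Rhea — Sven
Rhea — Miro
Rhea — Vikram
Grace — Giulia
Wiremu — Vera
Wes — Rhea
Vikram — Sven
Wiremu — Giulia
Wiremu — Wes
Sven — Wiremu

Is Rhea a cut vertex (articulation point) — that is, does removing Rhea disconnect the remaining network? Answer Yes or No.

Removing Rhea leaves {Giulia, Grace, Sven, Vera, Vikram, Wes, and Wiremu} with no path to {Miro}, so the network splits into 2 components. Rhea is a cut vertex.

Yes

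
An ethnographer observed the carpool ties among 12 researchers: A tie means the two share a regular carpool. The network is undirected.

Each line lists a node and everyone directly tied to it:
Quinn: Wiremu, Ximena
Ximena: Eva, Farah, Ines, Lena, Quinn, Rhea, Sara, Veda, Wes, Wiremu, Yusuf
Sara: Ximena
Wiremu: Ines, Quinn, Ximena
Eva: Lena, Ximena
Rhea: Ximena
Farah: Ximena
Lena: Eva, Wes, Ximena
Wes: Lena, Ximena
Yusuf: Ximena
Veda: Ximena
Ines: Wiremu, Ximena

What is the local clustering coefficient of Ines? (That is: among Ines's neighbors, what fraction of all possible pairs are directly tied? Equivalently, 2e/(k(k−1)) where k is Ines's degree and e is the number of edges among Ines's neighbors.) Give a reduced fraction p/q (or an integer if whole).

Ines's neighbors: Wiremu and Ximena (k = 2).
Possible neighbor pairs: C(2,2) = 1. Edges among them: Wiremu–Ximena → e = 1.
Clustering(Ines) = 1/1.

1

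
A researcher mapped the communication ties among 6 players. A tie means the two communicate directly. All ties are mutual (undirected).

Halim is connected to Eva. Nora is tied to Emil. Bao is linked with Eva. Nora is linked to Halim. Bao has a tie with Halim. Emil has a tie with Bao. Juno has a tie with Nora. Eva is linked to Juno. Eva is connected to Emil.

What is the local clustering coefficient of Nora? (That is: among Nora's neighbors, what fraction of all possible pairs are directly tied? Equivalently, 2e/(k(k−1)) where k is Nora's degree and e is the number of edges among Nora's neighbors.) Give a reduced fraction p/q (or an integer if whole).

Nora's neighbors: Emil, Halim, and Juno (k = 3).
Possible neighbor pairs: C(3,2) = 3. Edges among them: none → e = 0.
Clustering(Nora) = 0/3 = 0.

0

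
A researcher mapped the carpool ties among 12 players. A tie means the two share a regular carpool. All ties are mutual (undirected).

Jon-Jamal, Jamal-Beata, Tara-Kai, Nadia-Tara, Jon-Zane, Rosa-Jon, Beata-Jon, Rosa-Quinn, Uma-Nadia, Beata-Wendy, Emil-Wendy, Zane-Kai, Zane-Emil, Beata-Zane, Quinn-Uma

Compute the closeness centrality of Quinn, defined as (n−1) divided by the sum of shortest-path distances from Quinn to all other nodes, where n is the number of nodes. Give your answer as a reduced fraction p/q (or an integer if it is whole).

Distances from Quinn: Beata:3, Emil:4, Jamal:3, Jon:2, Kai:4, Nadia:2, Rosa:1, Tara:3, Uma:1, Wendy:4, Zane:3. Sum = 30.
n = 12, so closeness = 11/30.

11/30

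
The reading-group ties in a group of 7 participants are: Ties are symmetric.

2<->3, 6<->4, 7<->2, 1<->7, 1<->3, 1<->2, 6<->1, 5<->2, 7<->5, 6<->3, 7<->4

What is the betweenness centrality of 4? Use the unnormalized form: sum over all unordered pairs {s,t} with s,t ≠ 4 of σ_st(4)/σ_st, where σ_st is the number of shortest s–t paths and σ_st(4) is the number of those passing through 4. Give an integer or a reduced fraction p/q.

Pairs whose geodesics pass through 4 — 6–5: 1/4; 6–7: 1/2.
All other pairs contribute 0.
Summing the contributions gives betweenness(4) = 3/4.

3/4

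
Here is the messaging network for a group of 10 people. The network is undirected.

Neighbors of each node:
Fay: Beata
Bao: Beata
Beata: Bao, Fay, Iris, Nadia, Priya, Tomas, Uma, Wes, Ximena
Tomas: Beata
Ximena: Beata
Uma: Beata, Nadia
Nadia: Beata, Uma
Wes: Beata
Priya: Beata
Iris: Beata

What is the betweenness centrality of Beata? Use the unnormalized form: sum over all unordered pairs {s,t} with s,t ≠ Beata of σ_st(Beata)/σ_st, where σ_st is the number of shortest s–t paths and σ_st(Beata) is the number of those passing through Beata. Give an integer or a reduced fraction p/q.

35

Pairs whose geodesics pass through Beata — Nadia–Iris: 1; Nadia–Wes: 1; Nadia–Tomas: 1; Nadia–Bao: 1; Nadia–Ximena: 1; Nadia–Fay: 1; Nadia–Priya: 1; Iris–Wes: 1; Iris–Tomas: 1; Iris–Uma: 1; Iris–Bao: 1; Iris–Ximena: 1; Iris–Fay: 1; Iris–Priya: 1 … (+21 more pairs).
All other pairs contribute 0.
Summing the contributions gives betweenness(Beata) = 35.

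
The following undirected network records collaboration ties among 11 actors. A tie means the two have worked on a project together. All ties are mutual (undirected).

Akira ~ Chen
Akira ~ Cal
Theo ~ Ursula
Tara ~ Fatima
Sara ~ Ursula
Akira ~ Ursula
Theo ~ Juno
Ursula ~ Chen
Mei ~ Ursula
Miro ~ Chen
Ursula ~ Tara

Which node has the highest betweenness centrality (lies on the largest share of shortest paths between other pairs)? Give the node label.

Unnormalized betweenness of each node: Akira:9, Cal:0, Chen:9, Fatima:0, Juno:0, Mei:0, Miro:0, Sara:0, Tara:9, Theo:9, Ursula:37.
Ursula has the largest value, 37, making it the main broker — the node through which the most shortest paths run.

Ursula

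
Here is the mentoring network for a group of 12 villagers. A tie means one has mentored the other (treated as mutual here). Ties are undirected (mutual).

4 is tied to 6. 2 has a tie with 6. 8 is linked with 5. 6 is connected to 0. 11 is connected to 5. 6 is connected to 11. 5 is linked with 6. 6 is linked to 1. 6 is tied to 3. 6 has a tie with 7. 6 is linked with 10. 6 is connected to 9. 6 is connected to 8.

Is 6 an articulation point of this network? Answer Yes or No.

Removing 6 leaves {4} with no path to {5, 8, and 11}, so the network splits into 9 components. 6 is a cut vertex.

Yes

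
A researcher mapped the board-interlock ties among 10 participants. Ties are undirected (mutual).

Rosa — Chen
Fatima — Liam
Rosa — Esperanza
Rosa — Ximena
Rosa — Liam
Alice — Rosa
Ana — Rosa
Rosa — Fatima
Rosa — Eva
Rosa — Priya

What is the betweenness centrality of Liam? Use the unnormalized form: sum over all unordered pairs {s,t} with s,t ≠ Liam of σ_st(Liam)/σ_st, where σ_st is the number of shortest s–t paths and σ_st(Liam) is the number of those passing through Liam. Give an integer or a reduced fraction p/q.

0

No shortest path between any pair of other nodes passes through Liam.
Summing the contributions gives betweenness(Liam) = 0.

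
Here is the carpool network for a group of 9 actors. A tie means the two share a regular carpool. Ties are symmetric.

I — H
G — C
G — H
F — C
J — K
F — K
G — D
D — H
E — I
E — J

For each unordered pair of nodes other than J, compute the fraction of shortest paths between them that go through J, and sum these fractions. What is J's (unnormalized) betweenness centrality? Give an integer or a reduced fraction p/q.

Pairs whose geodesics pass through J — C–E: 1/2; F–E: 1; F–I: 1/2; K–E: 1; K–I: 1; K–H: 1/2.
All other pairs contribute 0.
Summing the contributions gives betweenness(J) = 9/2.

9/2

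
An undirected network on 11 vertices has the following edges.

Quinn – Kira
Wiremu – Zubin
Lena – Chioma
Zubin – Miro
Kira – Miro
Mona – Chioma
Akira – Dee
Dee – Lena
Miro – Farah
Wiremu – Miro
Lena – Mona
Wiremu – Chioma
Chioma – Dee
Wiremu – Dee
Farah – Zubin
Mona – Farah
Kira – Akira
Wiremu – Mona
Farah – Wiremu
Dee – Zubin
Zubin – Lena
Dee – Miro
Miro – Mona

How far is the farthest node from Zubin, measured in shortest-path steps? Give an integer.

3

Distances from Zubin: Akira:2, Chioma:2, Dee:1, Farah:1, Kira:2, Lena:1, Miro:1, Mona:2, Quinn:3, Wiremu:1.
The largest is 3 (to Quinn), so the eccentricity of Zubin is 3.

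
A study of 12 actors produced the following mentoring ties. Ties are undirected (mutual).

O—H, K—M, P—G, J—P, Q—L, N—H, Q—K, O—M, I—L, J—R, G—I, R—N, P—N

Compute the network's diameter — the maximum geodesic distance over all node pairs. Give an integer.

6

Eccentricity of each node (its greatest distance to any other): G:5, H:5, I:5, J:6, K:6, L:5, M:5, N:5, O:5, P:5, Q:6, R:6.
The maximum eccentricity is 6, realized for instance by the pair J–K via J – P – G – I – L – Q – K. So the diameter is 6.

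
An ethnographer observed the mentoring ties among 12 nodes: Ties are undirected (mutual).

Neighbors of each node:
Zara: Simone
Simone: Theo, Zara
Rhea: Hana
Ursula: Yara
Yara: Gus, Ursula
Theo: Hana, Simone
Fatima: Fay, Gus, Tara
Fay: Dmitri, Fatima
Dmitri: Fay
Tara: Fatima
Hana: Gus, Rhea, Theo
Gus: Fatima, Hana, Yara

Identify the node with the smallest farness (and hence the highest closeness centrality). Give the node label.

Farness (sum of distances to all others) for each node — Dmitri:45, Fatima:27, Fay:35, Gus:23, Hana:25, Rhea:35, Simone:39, Tara:37, Theo:31, Ursula:41, Yara:31, Zara:49.
The smallest farness is 23, for Gus, so Gus has the highest closeness.

Gus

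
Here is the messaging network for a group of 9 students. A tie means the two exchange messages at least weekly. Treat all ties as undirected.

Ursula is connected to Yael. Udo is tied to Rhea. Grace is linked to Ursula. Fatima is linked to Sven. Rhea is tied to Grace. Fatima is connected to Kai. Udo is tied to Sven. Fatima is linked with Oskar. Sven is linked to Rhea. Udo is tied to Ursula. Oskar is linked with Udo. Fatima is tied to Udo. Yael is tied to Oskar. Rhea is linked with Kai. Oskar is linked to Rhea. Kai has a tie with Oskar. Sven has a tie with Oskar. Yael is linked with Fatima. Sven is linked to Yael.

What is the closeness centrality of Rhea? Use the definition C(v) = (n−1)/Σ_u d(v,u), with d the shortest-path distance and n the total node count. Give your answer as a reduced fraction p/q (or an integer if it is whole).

Distances from Rhea: Fatima:2, Grace:1, Kai:1, Oskar:1, Sven:1, Udo:1, Ursula:2, Yael:2. Sum = 11.
n = 9, so closeness = 8/11.

8/11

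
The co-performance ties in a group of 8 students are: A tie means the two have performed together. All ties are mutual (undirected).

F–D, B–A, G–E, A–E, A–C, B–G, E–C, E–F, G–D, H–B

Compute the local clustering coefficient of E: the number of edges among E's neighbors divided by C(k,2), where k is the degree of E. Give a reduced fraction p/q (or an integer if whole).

E's neighbors: A, C, F, and G (k = 4).
Possible neighbor pairs: C(4,2) = 6. Edges among them: A–C → e = 1.
Clustering(E) = 1/6.

1/6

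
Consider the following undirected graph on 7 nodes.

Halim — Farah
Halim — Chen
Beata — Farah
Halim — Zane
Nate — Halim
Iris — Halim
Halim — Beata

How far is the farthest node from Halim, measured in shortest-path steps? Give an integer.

Distances from Halim: Beata:1, Chen:1, Farah:1, Iris:1, Nate:1, Zane:1.
The largest is 1 (to Chen, Nate, Farah, Iris, Beata, and Zane), so the eccentricity of Halim is 1.

1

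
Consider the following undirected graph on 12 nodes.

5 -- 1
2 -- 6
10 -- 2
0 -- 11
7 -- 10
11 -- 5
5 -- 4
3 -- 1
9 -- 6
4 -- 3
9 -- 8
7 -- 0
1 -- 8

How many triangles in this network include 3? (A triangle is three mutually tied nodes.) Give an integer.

3's neighbors are 1 and 4, but none of them are tied to each other, so no triangle contains 3.

0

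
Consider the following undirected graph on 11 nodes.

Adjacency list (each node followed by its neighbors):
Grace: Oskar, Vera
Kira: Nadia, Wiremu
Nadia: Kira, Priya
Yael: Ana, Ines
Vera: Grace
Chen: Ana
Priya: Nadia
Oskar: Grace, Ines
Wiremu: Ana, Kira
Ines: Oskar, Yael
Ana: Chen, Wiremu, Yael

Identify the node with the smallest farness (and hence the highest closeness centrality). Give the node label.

Farness (sum of distances to all others) for each node — Ana:26, Chen:35, Grace:42, Ines:30, Kira:34, Nadia:41, Oskar:35, Priya:50, Vera:51, Wiremu:29, Yael:27.
The smallest farness is 26, for Ana, so Ana has the highest closeness.

Ana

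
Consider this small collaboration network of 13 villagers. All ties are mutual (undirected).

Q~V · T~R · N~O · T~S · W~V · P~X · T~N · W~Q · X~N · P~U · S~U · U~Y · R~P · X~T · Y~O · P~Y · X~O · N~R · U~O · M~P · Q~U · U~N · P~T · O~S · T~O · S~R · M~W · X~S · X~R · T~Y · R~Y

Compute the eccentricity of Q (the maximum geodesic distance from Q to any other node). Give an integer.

3

Distances from Q: M:2, N:2, O:2, P:2, R:3, S:2, T:3, U:1, V:1, W:1, X:3, Y:2.
The largest is 3 (to T, X, and R), so the eccentricity of Q is 3.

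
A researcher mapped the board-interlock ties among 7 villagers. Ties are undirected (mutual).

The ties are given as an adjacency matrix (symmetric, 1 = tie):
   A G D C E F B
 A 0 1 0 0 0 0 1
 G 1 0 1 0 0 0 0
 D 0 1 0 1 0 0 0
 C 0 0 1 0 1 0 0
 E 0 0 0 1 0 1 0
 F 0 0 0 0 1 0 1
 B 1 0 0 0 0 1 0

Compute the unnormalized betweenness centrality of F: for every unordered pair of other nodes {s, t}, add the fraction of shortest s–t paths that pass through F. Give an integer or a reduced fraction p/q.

3

Pairs whose geodesics pass through F — A–E: 1; C–B: 1; E–B: 1.
All other pairs contribute 0.
Summing the contributions gives betweenness(F) = 3.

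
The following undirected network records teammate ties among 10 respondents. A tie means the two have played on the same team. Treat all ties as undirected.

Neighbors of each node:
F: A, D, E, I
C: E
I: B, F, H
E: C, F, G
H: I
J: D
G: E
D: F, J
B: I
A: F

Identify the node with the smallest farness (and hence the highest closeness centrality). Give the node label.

F

Farness (sum of distances to all others) for each node — A:22, B:26, C:26, D:20, E:18, F:14, G:26, H:26, I:18, J:28.
The smallest farness is 14, for F, so F has the highest closeness.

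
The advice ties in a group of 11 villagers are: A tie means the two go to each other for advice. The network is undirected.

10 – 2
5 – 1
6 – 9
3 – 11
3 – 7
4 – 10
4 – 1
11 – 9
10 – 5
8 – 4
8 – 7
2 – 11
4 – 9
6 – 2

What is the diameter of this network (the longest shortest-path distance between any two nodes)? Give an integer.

Eccentricity of each node (its greatest distance to any other): 1:4, 2:3, 3:4, 4:3, 5:4, 6:4, 7:4, 8:3, 9:3, 10:3, 11:3.
The maximum eccentricity is 4, realized for instance by the pair 6–7 via 6 – 9 – 11 – 3 – 7. So the diameter is 4.

4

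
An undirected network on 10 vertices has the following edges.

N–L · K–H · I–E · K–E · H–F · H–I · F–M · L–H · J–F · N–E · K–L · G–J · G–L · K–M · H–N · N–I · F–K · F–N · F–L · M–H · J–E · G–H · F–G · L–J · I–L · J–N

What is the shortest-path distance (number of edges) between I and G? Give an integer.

2

One shortest route is I – L – G, which uses 2 edges, and I and G are not directly tied, so nothing shorter exists. So d(I,G) = 2.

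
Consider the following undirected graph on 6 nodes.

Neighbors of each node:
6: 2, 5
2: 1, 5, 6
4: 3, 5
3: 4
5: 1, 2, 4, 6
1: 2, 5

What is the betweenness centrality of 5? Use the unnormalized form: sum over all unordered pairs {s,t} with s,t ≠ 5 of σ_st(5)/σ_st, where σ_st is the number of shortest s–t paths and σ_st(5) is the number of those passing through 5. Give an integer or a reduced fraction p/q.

13/2

Pairs whose geodesics pass through 5 — 2–3: 1; 2–4: 1; 6–3: 1; 6–4: 1; 6–1: 1/2; 3–1: 1; 4–1: 1.
All other pairs contribute 0.
Summing the contributions gives betweenness(5) = 13/2.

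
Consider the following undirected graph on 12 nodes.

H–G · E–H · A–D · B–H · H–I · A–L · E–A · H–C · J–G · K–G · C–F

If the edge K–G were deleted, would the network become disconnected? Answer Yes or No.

Yes

Without the K–G edge there is no alternate route between K and G, so the network disconnects. It is a bridge.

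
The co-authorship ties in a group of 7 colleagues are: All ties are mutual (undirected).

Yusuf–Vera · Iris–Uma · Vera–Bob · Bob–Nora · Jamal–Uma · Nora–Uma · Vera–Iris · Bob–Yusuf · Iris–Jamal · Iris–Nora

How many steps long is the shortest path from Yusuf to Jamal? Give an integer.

3

One shortest route is Yusuf – Vera – Iris – Jamal, which uses 3 edges, and at distance 2 from Yusuf we only reach {Iris, Nora}, which does not include Jamal. So d(Yusuf,Jamal) = 3.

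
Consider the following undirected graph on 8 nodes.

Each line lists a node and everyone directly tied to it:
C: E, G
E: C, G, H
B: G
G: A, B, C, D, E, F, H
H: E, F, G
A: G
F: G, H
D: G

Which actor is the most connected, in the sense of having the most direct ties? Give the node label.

G

Degrees — A:1, B:1, C:2, D:1, E:3, F:2, G:7, H:3.
The maximum is 7, attained only by G.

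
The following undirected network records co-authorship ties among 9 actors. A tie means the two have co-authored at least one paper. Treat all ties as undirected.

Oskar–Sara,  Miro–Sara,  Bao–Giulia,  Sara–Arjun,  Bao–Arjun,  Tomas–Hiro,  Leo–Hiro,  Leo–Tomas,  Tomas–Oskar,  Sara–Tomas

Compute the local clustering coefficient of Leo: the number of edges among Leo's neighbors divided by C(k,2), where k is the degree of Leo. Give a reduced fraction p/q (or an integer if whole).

Leo's neighbors: Hiro and Tomas (k = 2).
Possible neighbor pairs: C(2,2) = 1. Edges among them: Hiro–Tomas → e = 1.
Clustering(Leo) = 1/1.

1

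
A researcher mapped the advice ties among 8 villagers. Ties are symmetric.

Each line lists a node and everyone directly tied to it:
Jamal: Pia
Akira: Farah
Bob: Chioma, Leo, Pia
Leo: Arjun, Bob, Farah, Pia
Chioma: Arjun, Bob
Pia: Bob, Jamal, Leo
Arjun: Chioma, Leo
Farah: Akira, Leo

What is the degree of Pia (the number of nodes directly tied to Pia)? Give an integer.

Pia is directly tied to Bob, Jamal, and Leo. That is 3 neighbors, so the degree of Pia is 3.

3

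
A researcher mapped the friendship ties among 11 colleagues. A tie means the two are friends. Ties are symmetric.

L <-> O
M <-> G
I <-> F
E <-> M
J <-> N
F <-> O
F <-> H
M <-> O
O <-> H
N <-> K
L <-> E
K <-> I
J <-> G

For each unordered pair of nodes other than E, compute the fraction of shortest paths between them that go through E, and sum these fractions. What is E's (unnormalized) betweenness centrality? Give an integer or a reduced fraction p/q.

11/6

Pairs whose geodesics pass through E — N–L: 1/3; J–L: 1/2; G–L: 1/2; M–L: 1/2.
All other pairs contribute 0.
Summing the contributions gives betweenness(E) = 11/6.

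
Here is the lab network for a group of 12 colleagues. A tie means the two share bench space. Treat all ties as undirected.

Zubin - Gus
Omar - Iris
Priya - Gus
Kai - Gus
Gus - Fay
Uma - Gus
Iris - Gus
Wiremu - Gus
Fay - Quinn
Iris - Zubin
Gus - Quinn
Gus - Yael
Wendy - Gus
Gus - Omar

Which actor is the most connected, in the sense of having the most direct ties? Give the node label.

Gus

Degrees — Fay:2, Gus:11, Iris:3, Kai:1, Omar:2, Priya:1, Quinn:2, Uma:1, Wendy:1, Wiremu:1, Yael:1, Zubin:2.
The maximum is 11, attained only by Gus.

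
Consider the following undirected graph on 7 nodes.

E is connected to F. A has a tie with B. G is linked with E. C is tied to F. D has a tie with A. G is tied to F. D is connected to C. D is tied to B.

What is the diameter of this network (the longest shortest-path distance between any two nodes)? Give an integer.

4

Eccentricity of each node (its greatest distance to any other): A:4, B:4, C:2, D:3, E:4, F:3, G:4.
The maximum eccentricity is 4, realized for instance by the pair A–G via A – D – C – F – G. So the diameter is 4.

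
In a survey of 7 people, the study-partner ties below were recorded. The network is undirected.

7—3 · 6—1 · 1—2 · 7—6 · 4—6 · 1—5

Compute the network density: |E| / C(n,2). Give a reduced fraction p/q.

2/7

There are 6 edges and 7 nodes, so the maximum possible is C(7,2) = 21.
Density = 6/21 = 2/7.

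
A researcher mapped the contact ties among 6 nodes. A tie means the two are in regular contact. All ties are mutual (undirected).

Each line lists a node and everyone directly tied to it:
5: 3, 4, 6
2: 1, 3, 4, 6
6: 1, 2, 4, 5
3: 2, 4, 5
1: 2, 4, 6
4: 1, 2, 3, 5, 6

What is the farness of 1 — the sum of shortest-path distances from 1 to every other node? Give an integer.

Distances from 1: 2:1, 3:2, 4:1, 5:2, 6:1.
Sum = 1 + 2 + 1 + 2 + 1 = 7.

7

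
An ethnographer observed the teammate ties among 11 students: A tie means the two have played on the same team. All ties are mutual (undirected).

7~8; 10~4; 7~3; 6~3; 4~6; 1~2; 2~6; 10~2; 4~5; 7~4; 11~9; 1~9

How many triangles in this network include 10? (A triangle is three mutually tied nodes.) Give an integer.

0

10's neighbors are 2 and 4, but none of them are tied to each other, so no triangle contains 10.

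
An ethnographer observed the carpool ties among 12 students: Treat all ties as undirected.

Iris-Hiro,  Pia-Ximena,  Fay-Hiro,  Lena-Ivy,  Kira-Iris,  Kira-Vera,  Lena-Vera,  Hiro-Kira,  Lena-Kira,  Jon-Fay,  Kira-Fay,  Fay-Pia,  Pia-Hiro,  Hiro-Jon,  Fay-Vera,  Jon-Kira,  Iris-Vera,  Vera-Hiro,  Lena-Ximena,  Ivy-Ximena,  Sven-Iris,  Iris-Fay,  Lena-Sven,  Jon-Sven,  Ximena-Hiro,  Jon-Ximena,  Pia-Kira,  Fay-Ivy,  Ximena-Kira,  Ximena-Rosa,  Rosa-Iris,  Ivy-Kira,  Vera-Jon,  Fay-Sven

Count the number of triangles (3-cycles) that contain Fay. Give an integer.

Fay's neighbors: Hiro, Iris, Ivy, Jon, Kira, Pia, Sven, and Vera.
Neighbor pairs that are themselves tied: Fay–Hiro–Iris; Fay–Hiro–Jon; Fay–Hiro–Kira; Fay–Hiro–Pia; Fay–Hiro–Vera; Fay–Iris–Kira; Fay–Iris–Sven; Fay–Iris–Vera; Fay–Ivy–Kira; Fay–Jon–Kira; Fay–Jon–Sven; Fay–Jon–Vera; Fay–Kira–Pia; Fay–Kira–Vera. Each forms one triangle with Fay, for 14 in total.

14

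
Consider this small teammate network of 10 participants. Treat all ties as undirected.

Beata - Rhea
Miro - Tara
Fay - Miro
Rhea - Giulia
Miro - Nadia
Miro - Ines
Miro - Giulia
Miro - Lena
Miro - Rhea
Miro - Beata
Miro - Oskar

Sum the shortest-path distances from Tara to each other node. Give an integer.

Distances from Tara: Beata:2, Fay:2, Giulia:2, Ines:2, Lena:2, Miro:1, Nadia:2, Oskar:2, Rhea:2.
Sum = 2 + 2 + 2 + 2 + 2 + 1 + 2 + 2 + 2 = 17.

17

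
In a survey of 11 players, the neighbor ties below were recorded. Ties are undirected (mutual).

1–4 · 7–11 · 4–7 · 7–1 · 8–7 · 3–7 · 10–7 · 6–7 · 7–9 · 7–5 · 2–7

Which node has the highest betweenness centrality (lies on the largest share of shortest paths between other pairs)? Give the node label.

7

Unnormalized betweenness of each node: 1:0, 2:0, 3:0, 4:0, 5:0, 6:0, 7:44, 8:0, 9:0, 10:0, 11:0.
7 has the largest value, 44, making it the main broker — the node through which the most shortest paths run.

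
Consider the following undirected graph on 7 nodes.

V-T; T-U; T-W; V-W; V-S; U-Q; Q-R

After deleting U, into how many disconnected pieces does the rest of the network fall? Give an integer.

Without U, the remaining ties split the others into: {Q, R}; {S, T, V, W}.
That's 2 separate components.

2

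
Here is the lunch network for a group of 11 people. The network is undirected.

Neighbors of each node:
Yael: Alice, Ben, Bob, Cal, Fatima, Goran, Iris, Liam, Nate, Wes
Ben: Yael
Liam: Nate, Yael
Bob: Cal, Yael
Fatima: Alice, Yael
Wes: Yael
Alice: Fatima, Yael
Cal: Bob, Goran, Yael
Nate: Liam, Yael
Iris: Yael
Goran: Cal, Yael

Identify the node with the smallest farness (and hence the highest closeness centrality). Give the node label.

Farness (sum of distances to all others) for each node — Alice:18, Ben:19, Bob:18, Cal:17, Fatima:18, Goran:18, Iris:19, Liam:18, Nate:18, Wes:19, Yael:10.
The smallest farness is 10, for Yael, so Yael has the highest closeness.

Yael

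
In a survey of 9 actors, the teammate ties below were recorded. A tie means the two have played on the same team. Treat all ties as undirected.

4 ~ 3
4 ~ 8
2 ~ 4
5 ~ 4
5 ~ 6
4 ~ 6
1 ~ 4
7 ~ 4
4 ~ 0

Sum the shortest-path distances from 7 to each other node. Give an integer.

Distances from 7: 0:2, 1:2, 2:2, 3:2, 4:1, 5:2, 6:2, 8:2.
Sum = 2 + 2 + 2 + 2 + 1 + 2 + 2 + 2 = 15.

15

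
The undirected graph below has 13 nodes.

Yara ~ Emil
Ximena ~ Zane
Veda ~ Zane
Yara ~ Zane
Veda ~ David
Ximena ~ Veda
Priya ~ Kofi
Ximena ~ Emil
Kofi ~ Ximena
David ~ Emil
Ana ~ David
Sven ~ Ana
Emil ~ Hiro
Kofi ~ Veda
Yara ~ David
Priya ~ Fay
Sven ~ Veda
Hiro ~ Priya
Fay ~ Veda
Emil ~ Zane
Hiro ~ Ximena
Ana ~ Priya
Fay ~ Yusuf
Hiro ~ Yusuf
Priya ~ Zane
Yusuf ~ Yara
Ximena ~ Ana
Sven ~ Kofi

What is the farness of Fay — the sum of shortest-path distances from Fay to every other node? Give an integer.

22

Distances from Fay: Ana:2, David:2, Emil:3, Hiro:2, Kofi:2, Priya:1, Sven:2, Veda:1, Ximena:2, Yara:2, Yusuf:1, Zane:2.
Sum = 2 + 2 + 3 + 2 + 2 + 1 + 2 + 1 + 2 + 2 + 1 + 2 = 22.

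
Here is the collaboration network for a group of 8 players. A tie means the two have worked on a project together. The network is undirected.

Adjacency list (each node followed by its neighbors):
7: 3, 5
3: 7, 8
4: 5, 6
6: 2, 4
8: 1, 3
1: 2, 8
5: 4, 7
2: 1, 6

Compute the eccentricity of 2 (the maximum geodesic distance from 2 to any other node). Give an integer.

4

Distances from 2: 1:1, 3:3, 4:2, 5:3, 6:1, 7:4, 8:2.
The largest is 4 (to 7), so the eccentricity of 2 is 4.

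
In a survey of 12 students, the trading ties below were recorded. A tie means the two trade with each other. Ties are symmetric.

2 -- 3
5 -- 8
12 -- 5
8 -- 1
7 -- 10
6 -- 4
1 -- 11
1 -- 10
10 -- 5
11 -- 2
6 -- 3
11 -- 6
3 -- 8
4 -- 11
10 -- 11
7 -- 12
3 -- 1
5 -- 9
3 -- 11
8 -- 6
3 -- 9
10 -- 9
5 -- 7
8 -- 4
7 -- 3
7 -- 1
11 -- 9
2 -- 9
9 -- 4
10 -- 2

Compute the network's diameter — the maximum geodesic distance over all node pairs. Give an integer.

3

Eccentricity of each node (its greatest distance to any other): 1:2, 2:3, 3:2, 4:3, 5:2, 6:3, 7:3, 8:2, 9:2, 10:2, 11:3, 12:3.
The maximum eccentricity is 3, realized for instance by the pair 11–12 via 11 – 10 – 7 – 12. So the diameter is 3.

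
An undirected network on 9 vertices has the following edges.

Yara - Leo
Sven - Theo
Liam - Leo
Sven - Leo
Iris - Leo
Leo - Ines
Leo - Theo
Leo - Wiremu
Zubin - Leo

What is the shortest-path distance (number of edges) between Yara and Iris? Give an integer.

One shortest route is Yara – Leo – Iris, which uses 2 edges, and Yara and Iris are not directly tied, so nothing shorter exists. So d(Yara,Iris) = 2.

2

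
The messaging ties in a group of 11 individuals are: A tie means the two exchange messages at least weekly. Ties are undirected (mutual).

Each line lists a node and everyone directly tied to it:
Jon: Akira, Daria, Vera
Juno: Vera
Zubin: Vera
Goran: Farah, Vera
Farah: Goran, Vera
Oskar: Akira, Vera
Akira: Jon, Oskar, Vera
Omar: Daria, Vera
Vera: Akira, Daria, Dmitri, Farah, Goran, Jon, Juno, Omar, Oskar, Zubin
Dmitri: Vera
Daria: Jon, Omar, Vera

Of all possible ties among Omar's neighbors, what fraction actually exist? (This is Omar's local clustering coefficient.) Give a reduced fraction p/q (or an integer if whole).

1

Omar's neighbors: Daria and Vera (k = 2).
Possible neighbor pairs: C(2,2) = 1. Edges among them: Daria–Vera → e = 1.
Clustering(Omar) = 1/1.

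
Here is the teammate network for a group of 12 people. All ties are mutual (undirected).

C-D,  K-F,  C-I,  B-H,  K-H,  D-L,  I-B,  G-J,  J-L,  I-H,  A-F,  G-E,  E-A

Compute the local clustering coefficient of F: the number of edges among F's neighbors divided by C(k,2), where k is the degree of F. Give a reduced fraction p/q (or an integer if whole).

F's neighbors: A and K (k = 2).
Possible neighbor pairs: C(2,2) = 1. Edges among them: none → e = 0.
Clustering(F) = 0/1.

0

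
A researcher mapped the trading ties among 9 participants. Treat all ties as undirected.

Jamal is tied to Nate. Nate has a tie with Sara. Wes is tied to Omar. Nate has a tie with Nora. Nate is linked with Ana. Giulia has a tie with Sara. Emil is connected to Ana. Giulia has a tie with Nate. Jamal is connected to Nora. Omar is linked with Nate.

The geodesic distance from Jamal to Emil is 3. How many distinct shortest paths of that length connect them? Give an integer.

1

The shortest distance is 3, and the only length-3 path is Jamal–Nate–Ana–Emil. So there is exactly 1 shortest path.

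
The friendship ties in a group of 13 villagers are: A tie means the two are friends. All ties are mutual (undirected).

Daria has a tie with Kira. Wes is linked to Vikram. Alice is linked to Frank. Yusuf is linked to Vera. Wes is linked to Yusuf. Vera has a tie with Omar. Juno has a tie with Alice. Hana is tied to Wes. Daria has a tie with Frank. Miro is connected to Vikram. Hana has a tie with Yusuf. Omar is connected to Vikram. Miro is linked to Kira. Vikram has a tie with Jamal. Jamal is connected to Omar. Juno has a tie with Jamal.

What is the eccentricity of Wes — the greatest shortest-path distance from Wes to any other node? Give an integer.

5

Distances from Wes: Alice:4, Daria:4, Frank:5, Hana:1, Jamal:2, Juno:3, Kira:3, Miro:2, Omar:2, Vera:2, Vikram:1, Yusuf:1.
The largest is 5 (to Frank), so the eccentricity of Wes is 5.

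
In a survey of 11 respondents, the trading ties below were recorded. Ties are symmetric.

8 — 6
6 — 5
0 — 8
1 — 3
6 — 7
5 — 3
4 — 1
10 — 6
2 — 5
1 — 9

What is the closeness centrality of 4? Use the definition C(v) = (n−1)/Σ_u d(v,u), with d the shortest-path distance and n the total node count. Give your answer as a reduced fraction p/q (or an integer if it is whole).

10/37

Distances from 4: 0:6, 1:1, 2:4, 3:2, 5:3, 6:4, 7:5, 8:5, 9:2, 10:5. Sum = 37.
n = 11, so closeness = 10/37.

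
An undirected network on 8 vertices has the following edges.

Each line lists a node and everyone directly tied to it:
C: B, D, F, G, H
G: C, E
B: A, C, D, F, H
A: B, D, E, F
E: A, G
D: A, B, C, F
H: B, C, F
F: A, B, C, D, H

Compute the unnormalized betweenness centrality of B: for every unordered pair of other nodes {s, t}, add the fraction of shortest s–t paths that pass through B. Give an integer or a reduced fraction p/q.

3/2

Pairs whose geodesics pass through B — E–H: 1/3; A–H: 1/2; A–C: 1/3; H–D: 1/3.
All other pairs contribute 0.
Summing the contributions gives betweenness(B) = 3/2.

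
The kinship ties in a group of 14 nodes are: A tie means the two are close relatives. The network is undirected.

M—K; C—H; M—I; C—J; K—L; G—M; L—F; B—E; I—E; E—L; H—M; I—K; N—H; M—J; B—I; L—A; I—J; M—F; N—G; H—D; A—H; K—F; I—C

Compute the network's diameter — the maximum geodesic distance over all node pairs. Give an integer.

4

Eccentricity of each node (its greatest distance to any other): A:3, B:4, C:3, D:4, E:4, F:3, G:3, H:3, I:3, J:3, K:3, L:3, M:2, N:4.
The maximum eccentricity is 4, realized for instance by the pair B–D via B – I – C – H – D. So the diameter is 4.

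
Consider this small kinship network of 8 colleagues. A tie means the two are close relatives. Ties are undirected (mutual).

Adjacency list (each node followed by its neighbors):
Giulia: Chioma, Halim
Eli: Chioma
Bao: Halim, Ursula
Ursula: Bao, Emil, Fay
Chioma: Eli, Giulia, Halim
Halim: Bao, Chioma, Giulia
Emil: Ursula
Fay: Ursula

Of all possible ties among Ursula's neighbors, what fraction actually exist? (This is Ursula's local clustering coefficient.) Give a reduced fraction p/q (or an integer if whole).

Ursula's neighbors: Bao, Emil, and Fay (k = 3).
Possible neighbor pairs: C(3,2) = 3. Edges among them: none → e = 0.
Clustering(Ursula) = 0/3 = 0.

0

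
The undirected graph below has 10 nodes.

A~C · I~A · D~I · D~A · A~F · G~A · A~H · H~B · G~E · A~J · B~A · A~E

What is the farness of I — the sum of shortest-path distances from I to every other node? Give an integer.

Distances from I: A:1, B:2, C:2, D:1, E:2, F:2, G:2, H:2, J:2.
Sum = 1 + 2 + 2 + 1 + 2 + 2 + 2 + 2 + 2 = 16.

16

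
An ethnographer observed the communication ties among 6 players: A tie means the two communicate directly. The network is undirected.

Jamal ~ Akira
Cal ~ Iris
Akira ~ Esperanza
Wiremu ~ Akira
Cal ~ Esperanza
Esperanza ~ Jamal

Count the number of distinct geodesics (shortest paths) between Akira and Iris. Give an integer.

1

The shortest distance is 3, and the only length-3 path is Akira–Esperanza–Cal–Iris. So there is exactly 1 shortest path.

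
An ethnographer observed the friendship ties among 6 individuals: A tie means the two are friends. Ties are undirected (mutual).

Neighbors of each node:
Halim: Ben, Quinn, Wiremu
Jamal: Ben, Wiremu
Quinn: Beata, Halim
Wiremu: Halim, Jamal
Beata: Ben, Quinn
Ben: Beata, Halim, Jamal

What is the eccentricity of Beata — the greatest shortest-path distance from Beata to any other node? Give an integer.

3

Distances from Beata: Ben:1, Halim:2, Jamal:2, Quinn:1, Wiremu:3.
The largest is 3 (to Wiremu), so the eccentricity of Beata is 3.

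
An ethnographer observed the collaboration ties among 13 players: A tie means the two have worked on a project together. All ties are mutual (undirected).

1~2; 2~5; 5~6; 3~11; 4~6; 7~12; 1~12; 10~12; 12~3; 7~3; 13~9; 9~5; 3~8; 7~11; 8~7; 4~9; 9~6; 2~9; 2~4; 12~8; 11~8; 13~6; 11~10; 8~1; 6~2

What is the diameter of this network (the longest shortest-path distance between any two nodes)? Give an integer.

Eccentricity of each node (its greatest distance to any other): 1:3, 2:3, 3:5, 4:4, 5:4, 6:4, 7:5, 8:4, 9:4, 10:5, 11:5, 12:4, 13:5.
The maximum eccentricity is 5, realized for instance by the pair 10–13 via 10 – 12 – 1 – 2 – 6 – 13. So the diameter is 5.

5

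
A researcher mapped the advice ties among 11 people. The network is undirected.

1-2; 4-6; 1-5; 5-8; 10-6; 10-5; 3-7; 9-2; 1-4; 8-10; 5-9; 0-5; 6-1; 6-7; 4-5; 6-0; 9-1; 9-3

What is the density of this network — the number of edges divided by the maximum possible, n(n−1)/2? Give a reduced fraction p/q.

There are 18 edges and 11 nodes, so the maximum possible is C(11,2) = 55.
Density = 18/55.

18/55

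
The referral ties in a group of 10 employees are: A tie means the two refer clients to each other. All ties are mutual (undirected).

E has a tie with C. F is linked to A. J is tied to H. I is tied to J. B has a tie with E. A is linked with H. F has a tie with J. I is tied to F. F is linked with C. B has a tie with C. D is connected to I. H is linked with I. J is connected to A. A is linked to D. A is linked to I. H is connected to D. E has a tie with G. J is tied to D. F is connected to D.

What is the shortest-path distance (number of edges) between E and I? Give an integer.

One shortest route is E – C – F – I, which uses 3 edges, and at distance 2 from E we only reach {F}, which does not include I. So d(E,I) = 3.

3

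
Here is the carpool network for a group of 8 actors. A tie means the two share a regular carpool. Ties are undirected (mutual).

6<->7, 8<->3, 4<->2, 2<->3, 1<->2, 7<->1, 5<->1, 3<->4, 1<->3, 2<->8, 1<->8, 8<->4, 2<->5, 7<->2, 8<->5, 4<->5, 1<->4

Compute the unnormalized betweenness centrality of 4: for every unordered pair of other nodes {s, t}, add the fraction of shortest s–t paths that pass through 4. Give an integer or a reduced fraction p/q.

Pairs whose geodesics pass through 4 — 5–3: 1/4.
All other pairs contribute 0.
Summing the contributions gives betweenness(4) = 1/4.

1/4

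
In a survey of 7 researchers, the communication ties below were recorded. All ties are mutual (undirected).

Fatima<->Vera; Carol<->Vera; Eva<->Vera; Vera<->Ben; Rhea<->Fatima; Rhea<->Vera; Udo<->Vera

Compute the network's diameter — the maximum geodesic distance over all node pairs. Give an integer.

Eccentricity of each node (its greatest distance to any other): Ben:2, Carol:2, Eva:2, Fatima:2, Rhea:2, Udo:2, Vera:1.
The maximum eccentricity is 2, realized for instance by the pair Fatima–Udo via Fatima – Vera – Udo. So the diameter is 2.

2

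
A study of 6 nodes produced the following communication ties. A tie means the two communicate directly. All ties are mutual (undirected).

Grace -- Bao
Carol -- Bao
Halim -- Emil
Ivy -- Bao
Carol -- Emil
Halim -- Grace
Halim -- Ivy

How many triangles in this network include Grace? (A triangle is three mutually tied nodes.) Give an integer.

Grace's neighbors are Bao and Halim, but none of them are tied to each other, so no triangle contains Grace.

0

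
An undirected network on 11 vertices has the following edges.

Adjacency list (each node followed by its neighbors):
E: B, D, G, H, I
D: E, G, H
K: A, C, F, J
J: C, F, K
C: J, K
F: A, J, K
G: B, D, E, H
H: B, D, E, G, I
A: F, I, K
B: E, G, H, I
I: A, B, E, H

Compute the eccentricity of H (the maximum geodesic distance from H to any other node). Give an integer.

4

Distances from H: A:2, B:1, C:4, D:1, E:1, F:3, G:1, I:1, J:4, K:3.
The largest is 4 (to J and C), so the eccentricity of H is 4.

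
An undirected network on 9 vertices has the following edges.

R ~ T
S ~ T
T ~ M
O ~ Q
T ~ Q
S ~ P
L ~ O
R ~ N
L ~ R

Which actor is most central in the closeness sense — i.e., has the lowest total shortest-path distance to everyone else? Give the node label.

Farness (sum of distances to all others) for each node — L:18, M:19, N:21, O:19, P:24, Q:16, R:14, S:17, T:12.
The smallest farness is 12, for T, so T has the highest closeness.

T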